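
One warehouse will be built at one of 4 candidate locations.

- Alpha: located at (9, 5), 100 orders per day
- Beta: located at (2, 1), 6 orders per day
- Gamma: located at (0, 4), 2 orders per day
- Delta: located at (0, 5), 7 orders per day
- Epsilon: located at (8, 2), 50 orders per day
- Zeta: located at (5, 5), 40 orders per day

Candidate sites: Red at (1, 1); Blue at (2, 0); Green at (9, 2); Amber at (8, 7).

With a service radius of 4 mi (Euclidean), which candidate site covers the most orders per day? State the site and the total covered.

Coverage radius r = 4 mi; a point is covered iff (Δx)²+(Δy)² ≤ 4² = 16.
  Red (1, 1): covers {Beta, Gamma} → 8
  Blue (2, 0): covers {Beta} → 6
  Green (9, 2): covers {Alpha, Epsilon} → 150
  Amber (8, 7): covers {Alpha, Zeta} → 140
Maximum coverage at Green: 150 orders per day.

Green, covering 150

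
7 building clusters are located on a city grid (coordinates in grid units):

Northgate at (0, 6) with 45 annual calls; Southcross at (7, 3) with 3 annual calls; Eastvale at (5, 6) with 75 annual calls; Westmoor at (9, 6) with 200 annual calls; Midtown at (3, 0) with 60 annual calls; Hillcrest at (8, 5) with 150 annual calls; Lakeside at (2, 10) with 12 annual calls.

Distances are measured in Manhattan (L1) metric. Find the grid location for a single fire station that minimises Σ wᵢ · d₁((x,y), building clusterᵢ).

(8, 6)

Manhattan distance separates: Σwᵢ(|x−xᵢ|+|y−yᵢ|) = Σwᵢ|x−xᵢ| + Σwᵢ|y−yᵢ|, so x and y are optimised independently as 1-D weighted medians.
Total weight W = 545; half = 272.5.
x-coordinate, sorted with cumulative weight:
  x=0 (Northgate, w=45) cum 45
  x=2 (Lakeside, w=12) cum 57
  x=3 (Midtown, w=60) cum 117
  x=5 (Eastvale, w=75) cum 192
  x=7 (Southcross, w=3) cum 195
  x=8 (Hillcrest, w=150) cum 345  ← median
  x=9 (Westmoor, w=200) cum 545
⇒ x* = 8
y-coordinate, sorted with cumulative weight:
  y=0 (Midtown, w=60) cum 60
  y=3 (Southcross, w=3) cum 63
  y=5 (Hillcrest, w=150) cum 213
  y=6 (Northgate, w=45) cum 258
  y=6 (Eastvale, w=75) cum 333  ← median
  y=6 (Westmoor, w=200) cum 533
  y=10 (Lakeside, w=12) cum 545
⇒ y* = 6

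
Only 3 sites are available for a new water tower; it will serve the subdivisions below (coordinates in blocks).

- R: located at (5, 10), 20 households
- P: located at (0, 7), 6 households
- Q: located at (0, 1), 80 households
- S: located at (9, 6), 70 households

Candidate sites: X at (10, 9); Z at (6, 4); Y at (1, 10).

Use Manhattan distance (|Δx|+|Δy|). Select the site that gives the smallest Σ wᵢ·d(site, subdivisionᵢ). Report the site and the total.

Total weighted distance at each candidate:
  X (10, 9): total = 1912
  Z (6, 4): total = 1264
  Y (1, 10): total = 1744
Minimum is at Z with total 1264 blocks.

Z, total 1264 blocks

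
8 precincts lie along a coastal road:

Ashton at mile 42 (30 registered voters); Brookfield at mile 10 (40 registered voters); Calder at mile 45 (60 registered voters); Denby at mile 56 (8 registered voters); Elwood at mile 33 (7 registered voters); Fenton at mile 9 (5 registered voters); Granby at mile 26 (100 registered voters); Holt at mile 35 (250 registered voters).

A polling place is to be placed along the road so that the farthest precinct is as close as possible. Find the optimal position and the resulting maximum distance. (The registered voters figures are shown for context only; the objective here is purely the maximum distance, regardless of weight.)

location 32.5, max distance 23.5

The 1-center on a line is the midpoint of the two extreme points: leftmost at 9, rightmost at 56.
Optimal location = (9 + 56)/2 = 32.5; maximum distance = (56 − 9)/2 = 23.5.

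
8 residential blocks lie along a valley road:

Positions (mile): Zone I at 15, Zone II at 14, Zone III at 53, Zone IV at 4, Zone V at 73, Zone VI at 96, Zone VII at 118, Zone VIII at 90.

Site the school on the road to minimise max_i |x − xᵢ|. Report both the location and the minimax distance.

location 61, max distance 57

The 1-center on a line is the midpoint of the two extreme points: leftmost at 4, rightmost at 118.
Optimal location = (4 + 118)/2 = 61; maximum distance = (118 − 4)/2 = 57.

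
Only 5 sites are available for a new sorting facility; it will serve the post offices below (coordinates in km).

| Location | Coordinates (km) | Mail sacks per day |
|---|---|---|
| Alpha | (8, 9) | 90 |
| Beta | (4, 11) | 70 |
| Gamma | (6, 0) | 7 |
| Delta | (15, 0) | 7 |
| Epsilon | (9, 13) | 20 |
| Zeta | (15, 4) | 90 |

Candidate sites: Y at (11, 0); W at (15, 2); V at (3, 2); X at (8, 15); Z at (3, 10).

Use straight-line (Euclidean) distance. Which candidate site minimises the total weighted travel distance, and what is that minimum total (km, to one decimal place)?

Z, total 2082.0 km

Total weighted distance at each candidate:
  Y (11, 0): total = 2601.7
  W (15, 2): total = 2395.0
  V (3, 2): total = 2864.0
  X (8, 15): total = 2376.0
  Z (3, 10): total = 2082.0
Minimum is at Z with total 2082.0 km.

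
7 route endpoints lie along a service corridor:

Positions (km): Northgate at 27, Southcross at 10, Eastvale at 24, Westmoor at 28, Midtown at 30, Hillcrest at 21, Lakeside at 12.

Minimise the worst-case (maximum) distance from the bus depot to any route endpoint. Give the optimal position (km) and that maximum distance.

location 20, max distance 10

The 1-center on a line is the midpoint of the two extreme points: leftmost at 10, rightmost at 30.
Optimal location = (10 + 30)/2 = 20; maximum distance = (30 − 10)/2 = 10.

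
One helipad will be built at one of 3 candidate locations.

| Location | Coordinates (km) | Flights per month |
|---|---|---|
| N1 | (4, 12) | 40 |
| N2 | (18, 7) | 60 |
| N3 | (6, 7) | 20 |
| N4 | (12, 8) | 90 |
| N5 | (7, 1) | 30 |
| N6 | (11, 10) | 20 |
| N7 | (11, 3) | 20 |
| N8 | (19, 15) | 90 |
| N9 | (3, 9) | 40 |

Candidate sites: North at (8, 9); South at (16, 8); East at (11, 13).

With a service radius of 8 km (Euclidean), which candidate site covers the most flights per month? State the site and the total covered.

South, covering 280

Coverage radius r = 8 km; a point is covered iff (Δx)²+(Δy)² ≤ 8² = 64.
  North (8, 9): covers {N1, N3, N4, N6, N7, N9} → 230
  South (16, 8): covers {N2, N4, N6, N7, N8} → 280
  East (11, 13): covers {N1, N3, N4, N6} → 170
Maximum coverage at South: 280 flights per month.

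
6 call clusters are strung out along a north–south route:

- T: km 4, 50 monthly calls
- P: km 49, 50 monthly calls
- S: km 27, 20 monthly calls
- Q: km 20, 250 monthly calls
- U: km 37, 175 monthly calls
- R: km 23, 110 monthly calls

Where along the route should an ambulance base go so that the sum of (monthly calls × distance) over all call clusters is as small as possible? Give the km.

x = 23

For a sum of weighted absolute distances on a line, the optimum is the weighted median (not the mean). Total weight W = 655; half-weight = 327.5.
Sort by position and accumulate weight:
  km 4 (T, w=50) → cum 50
  km 20 (Q, w=250) → cum 300
  km 23 (R, w=110) → cum 410  ≥ 327.5 → median here
  km 27 (S, w=20) → cum 430
  km 37 (U, w=175) → cum 605
  km 49 (P, w=50) → cum 655
Optimal location: km 23.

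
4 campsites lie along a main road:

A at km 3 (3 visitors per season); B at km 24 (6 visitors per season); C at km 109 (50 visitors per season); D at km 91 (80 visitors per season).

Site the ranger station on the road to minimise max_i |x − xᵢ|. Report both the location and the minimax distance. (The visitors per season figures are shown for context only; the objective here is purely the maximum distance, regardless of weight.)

location 56, max distance 53

The 1-center on a line is the midpoint of the two extreme points: leftmost at 3, rightmost at 109.
Optimal location = (3 + 109)/2 = 56; maximum distance = (109 − 3)/2 = 53.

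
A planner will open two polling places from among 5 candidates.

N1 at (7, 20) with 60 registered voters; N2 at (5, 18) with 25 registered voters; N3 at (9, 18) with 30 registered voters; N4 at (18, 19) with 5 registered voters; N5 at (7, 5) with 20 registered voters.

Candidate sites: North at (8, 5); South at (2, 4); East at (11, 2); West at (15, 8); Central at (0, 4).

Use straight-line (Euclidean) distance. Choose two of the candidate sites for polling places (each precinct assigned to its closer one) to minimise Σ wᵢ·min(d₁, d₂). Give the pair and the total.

Evaluate every pair (each demand assigned to the nearer of the two):
  {North, West}: total = 1625.7
  {East, West}: total = 1725.8
  {South, West}: total = 1727.7
  {North, South}: total = 1732.7
  {North, East}: total = 1732.7
  {North, Central}: total = 1732.7
  {West, Central}: total = 1767.2
  {South, East}: total = 2025.2
  {South, Central}: total = 2044.9
  {East, Central}: total = 2095.2
Best pair: {North, West} with total 1625.7.

{North, West}, total 1625.7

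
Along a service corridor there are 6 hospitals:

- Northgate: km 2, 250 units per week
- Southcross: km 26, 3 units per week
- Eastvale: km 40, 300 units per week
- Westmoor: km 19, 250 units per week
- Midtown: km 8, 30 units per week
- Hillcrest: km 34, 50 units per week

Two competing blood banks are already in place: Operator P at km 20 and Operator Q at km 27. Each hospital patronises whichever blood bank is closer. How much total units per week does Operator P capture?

The indifferent point is the midpoint (20+27)/2 = 23.5; hospitals left of it (closer to Operator P at 20) go to Operator P, those right go to Operator Q.
  Northgate at 2 (w=250) → Operator P
  Midtown at 8 (w=30) → Operator P
  Westmoor at 19 (w=250) → Operator P
  Southcross at 26 (w=3) → Operator Q
  Hillcrest at 34 (w=50) → Operator Q
  Eastvale at 40 (w=300) → Operator Q
Operator P captures 530; Operator Q captures 353.

530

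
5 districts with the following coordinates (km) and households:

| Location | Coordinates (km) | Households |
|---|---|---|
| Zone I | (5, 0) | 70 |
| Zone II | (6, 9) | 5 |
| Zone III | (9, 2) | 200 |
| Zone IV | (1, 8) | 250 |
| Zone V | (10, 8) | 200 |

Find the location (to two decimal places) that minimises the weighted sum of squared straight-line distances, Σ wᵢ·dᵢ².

The minimiser of Σwᵢ‖p−pᵢ‖² is the weighted centroid p* = (Σwᵢpᵢ)/(Σwᵢ).
Σwᵢ = 725.
Σwᵢxᵢ = 70·5 + 5·6 + 200·9 + 250·1 + 200·10 = 4430.
Σwᵢyᵢ = 70·0 + 5·9 + 200·2 + 250·8 + 200·8 = 4045.
x* = 4430/725 = 6.11, y* = 4045/725 = 5.58.

(6.11, 5.58)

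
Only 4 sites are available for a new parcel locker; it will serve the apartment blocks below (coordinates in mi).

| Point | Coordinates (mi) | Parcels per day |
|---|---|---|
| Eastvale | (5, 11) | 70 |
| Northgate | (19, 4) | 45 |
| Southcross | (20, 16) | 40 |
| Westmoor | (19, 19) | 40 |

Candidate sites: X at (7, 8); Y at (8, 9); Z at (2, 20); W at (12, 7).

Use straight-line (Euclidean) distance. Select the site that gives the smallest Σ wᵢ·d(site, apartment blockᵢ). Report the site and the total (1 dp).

W, total 1944.4 mi

Total weighted distance at each candidate:
  X (7, 8): total = 2083.3
  Y (8, 9): total = 1946.5
  Z (2, 20): total = 3133.4
  W (12, 7): total = 1944.4
Minimum is at W with total 1944.4 mi.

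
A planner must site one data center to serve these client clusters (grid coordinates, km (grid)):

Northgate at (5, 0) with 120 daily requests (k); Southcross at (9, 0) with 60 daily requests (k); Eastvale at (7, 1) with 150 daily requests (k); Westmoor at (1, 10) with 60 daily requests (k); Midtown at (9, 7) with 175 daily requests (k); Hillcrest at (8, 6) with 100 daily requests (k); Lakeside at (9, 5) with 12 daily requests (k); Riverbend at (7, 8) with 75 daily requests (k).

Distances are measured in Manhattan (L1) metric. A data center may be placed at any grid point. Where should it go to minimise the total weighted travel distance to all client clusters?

Manhattan distance separates: Σwᵢ(|x−xᵢ|+|y−yᵢ|) = Σwᵢ|x−xᵢ| + Σwᵢ|y−yᵢ|, so x and y are optimised independently as 1-D weighted medians.
Total weight W = 752; half = 376.
x-coordinate, sorted with cumulative weight:
  x=1 (Westmoor, w=60) cum 60
  x=5 (Northgate, w=120) cum 180
  x=7 (Eastvale, w=150) cum 330
  x=7 (Riverbend, w=75) cum 405  ← median
  x=8 (Hillcrest, w=100) cum 505
  x=9 (Southcross, w=60) cum 565
  x=9 (Midtown, w=175) cum 740
  x=9 (Lakeside, w=12) cum 752
⇒ x* = 7
y-coordinate, sorted with cumulative weight:
  y=0 (Northgate, w=120) cum 120
  y=0 (Southcross, w=60) cum 180
  y=1 (Eastvale, w=150) cum 330
  y=5 (Lakeside, w=12) cum 342
  y=6 (Hillcrest, w=100) cum 442  ← median
  y=7 (Midtown, w=175) cum 617
  y=8 (Riverbend, w=75) cum 692
  y=10 (Westmoor, w=60) cum 752
⇒ y* = 6

(7, 6)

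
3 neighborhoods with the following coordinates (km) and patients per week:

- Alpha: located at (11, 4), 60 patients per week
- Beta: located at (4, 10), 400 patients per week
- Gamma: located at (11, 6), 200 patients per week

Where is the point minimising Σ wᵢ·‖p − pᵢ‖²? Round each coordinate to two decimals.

The minimiser of Σwᵢ‖p−pᵢ‖² is the weighted centroid p* = (Σwᵢpᵢ)/(Σwᵢ).
Σwᵢ = 660.
Σwᵢxᵢ = 60·11 + 400·4 + 200·11 = 4460.
Σwᵢyᵢ = 60·4 + 400·10 + 200·6 = 5440.
x* = 4460/660 = 6.76, y* = 5440/660 = 8.24.

(6.76, 8.24)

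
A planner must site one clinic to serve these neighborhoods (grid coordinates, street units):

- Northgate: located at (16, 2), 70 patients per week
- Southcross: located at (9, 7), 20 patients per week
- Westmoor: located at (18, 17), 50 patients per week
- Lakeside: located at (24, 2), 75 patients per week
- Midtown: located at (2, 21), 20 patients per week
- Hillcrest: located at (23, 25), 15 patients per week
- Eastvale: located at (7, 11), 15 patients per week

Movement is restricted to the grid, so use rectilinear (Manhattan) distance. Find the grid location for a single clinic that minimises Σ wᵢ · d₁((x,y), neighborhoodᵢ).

Manhattan distance separates: Σwᵢ(|x−xᵢ|+|y−yᵢ|) = Σwᵢ|x−xᵢ| + Σwᵢ|y−yᵢ|, so x and y are optimised independently as 1-D weighted medians.
Total weight W = 265; half = 132.5.
x-coordinate, sorted with cumulative weight:
  x=2 (Midtown, w=20) cum 20
  x=7 (Eastvale, w=15) cum 35
  x=9 (Southcross, w=20) cum 55
  x=16 (Northgate, w=70) cum 125
  x=18 (Westmoor, w=50) cum 175  ← median
  x=23 (Hillcrest, w=15) cum 190
  x=24 (Lakeside, w=75) cum 265
⇒ x* = 18
y-coordinate, sorted with cumulative weight:
  y=2 (Northgate, w=70) cum 70
  y=2 (Lakeside, w=75) cum 145  ← median
  y=7 (Southcross, w=20) cum 165
  y=11 (Eastvale, w=15) cum 180
  y=17 (Westmoor, w=50) cum 230
  y=21 (Midtown, w=20) cum 250
  y=25 (Hillcrest, w=15) cum 265
⇒ y* = 2

(18, 2)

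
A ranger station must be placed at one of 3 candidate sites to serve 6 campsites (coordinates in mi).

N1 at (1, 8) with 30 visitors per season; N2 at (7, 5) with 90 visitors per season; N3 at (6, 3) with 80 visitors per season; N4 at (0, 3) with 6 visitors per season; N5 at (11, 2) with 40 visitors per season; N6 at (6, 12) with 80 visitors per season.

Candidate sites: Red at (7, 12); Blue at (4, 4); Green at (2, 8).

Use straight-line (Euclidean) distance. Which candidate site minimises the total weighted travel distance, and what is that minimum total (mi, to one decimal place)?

Total weighted distance at each candidate:
  Red (7, 12): total = 2150.0
  Blue (4, 4): total = 1589.1
  Green (2, 8): total = 1984.6
Minimum is at Blue with total 1589.1 mi.

Blue, total 1589.1 mi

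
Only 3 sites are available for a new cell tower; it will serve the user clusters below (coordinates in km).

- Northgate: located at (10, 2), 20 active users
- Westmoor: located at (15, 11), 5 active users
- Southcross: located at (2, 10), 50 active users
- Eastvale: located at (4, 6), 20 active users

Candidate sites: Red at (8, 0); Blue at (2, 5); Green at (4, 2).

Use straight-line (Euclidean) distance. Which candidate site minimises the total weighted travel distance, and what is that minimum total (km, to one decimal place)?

Blue, total 537.2 km

Total weighted distance at each candidate:
  Red (8, 0): total = 849.1
  Blue (2, 5): total = 537.2
  Green (4, 2): total = 683.4
Minimum is at Blue with total 537.2 km.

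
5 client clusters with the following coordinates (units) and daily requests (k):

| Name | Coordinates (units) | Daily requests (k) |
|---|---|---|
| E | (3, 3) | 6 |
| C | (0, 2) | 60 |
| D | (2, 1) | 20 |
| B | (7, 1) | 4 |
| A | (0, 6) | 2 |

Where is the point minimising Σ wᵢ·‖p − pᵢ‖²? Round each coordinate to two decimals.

(0.93, 1.89)

The minimiser of Σwᵢ‖p−pᵢ‖² is the weighted centroid p* = (Σwᵢpᵢ)/(Σwᵢ).
Σwᵢ = 92.
Σwᵢxᵢ = 6·3 + 60·0 + 20·2 + 4·7 + 2·0 = 86.
Σwᵢyᵢ = 6·3 + 60·2 + 20·1 + 4·1 + 2·6 = 174.
x* = 86/92 = 0.93, y* = 174/92 = 1.89.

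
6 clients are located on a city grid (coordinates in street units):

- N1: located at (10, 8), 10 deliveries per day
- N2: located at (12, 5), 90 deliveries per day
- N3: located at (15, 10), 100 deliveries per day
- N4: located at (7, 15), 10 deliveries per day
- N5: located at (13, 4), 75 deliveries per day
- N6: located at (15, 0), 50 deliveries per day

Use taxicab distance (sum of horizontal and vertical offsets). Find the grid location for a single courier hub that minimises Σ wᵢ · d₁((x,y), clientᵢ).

Manhattan distance separates: Σwᵢ(|x−xᵢ|+|y−yᵢ|) = Σwᵢ|x−xᵢ| + Σwᵢ|y−yᵢ|, so x and y are optimised independently as 1-D weighted medians.
Total weight W = 335; half = 167.5.
x-coordinate, sorted with cumulative weight:
  x=7 (N4, w=10) cum 10
  x=10 (N1, w=10) cum 20
  x=12 (N2, w=90) cum 110
  x=13 (N5, w=75) cum 185  ← median
  x=15 (N3, w=100) cum 285
  x=15 (N6, w=50) cum 335
⇒ x* = 13
y-coordinate, sorted with cumulative weight:
  y=0 (N6, w=50) cum 50
  y=4 (N5, w=75) cum 125
  y=5 (N2, w=90) cum 215  ← median
  y=8 (N1, w=10) cum 225
  y=10 (N3, w=100) cum 325
  y=15 (N4, w=10) cum 335
⇒ y* = 5

(13, 5)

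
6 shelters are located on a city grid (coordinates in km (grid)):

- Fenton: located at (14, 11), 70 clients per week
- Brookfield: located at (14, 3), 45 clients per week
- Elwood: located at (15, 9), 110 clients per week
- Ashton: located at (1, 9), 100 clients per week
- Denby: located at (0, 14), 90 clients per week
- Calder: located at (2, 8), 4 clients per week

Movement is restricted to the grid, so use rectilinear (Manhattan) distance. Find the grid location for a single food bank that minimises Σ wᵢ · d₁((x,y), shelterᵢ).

(14, 9)

Manhattan distance separates: Σwᵢ(|x−xᵢ|+|y−yᵢ|) = Σwᵢ|x−xᵢ| + Σwᵢ|y−yᵢ|, so x and y are optimised independently as 1-D weighted medians.
Total weight W = 419; half = 209.5.
x-coordinate, sorted with cumulative weight:
  x=0 (Denby, w=90) cum 90
  x=1 (Ashton, w=100) cum 190
  x=2 (Calder, w=4) cum 194
  x=14 (Fenton, w=70) cum 264  ← median
  x=14 (Brookfield, w=45) cum 309
  x=15 (Elwood, w=110) cum 419
⇒ x* = 14
y-coordinate, sorted with cumulative weight:
  y=3 (Brookfield, w=45) cum 45
  y=8 (Calder, w=4) cum 49
  y=9 (Elwood, w=110) cum 159
  y=9 (Ashton, w=100) cum 259  ← median
  y=11 (Fenton, w=70) cum 329
  y=14 (Denby, w=90) cum 419
⇒ y* = 9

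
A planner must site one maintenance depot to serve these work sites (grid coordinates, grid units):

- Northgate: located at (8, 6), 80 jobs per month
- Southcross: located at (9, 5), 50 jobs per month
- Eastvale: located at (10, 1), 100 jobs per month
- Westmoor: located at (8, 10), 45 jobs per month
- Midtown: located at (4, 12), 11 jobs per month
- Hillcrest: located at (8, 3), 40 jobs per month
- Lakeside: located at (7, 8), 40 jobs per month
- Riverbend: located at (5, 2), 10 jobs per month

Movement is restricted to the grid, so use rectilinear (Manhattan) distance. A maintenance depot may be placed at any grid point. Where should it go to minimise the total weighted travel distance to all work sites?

(8, 5)

Manhattan distance separates: Σwᵢ(|x−xᵢ|+|y−yᵢ|) = Σwᵢ|x−xᵢ| + Σwᵢ|y−yᵢ|, so x and y are optimised independently as 1-D weighted medians.
Total weight W = 376; half = 188.
x-coordinate, sorted with cumulative weight:
  x=4 (Midtown, w=11) cum 11
  x=5 (Riverbend, w=10) cum 21
  x=7 (Lakeside, w=40) cum 61
  x=8 (Northgate, w=80) cum 141
  x=8 (Westmoor, w=45) cum 186
  x=8 (Hillcrest, w=40) cum 226  ← median
  x=9 (Southcross, w=50) cum 276
  x=10 (Eastvale, w=100) cum 376
⇒ x* = 8
y-coordinate, sorted with cumulative weight:
  y=1 (Eastvale, w=100) cum 100
  y=2 (Riverbend, w=10) cum 110
  y=3 (Hillcrest, w=40) cum 150
  y=5 (Southcross, w=50) cum 200  ← median
  y=6 (Northgate, w=80) cum 280
  y=8 (Lakeside, w=40) cum 320
  y=10 (Westmoor, w=45) cum 365
  y=12 (Midtown, w=11) cum 376
⇒ y* = 5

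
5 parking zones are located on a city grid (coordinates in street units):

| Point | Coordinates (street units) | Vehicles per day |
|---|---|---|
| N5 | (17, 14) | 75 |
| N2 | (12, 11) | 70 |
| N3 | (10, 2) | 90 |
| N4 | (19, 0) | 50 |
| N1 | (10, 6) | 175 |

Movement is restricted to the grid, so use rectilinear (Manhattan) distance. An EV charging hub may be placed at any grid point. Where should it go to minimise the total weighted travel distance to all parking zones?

Manhattan distance separates: Σwᵢ(|x−xᵢ|+|y−yᵢ|) = Σwᵢ|x−xᵢ| + Σwᵢ|y−yᵢ|, so x and y are optimised independently as 1-D weighted medians.
Total weight W = 460; half = 230.
x-coordinate, sorted with cumulative weight:
  x=10 (N3, w=90) cum 90
  x=10 (N1, w=175) cum 265  ← median
  x=12 (N2, w=70) cum 335
  x=17 (N5, w=75) cum 410
  x=19 (N4, w=50) cum 460
⇒ x* = 10
y-coordinate, sorted with cumulative weight:
  y=0 (N4, w=50) cum 50
  y=2 (N3, w=90) cum 140
  y=6 (N1, w=175) cum 315  ← median
  y=11 (N2, w=70) cum 385
  y=14 (N5, w=75) cum 460
⇒ y* = 6

(10, 6)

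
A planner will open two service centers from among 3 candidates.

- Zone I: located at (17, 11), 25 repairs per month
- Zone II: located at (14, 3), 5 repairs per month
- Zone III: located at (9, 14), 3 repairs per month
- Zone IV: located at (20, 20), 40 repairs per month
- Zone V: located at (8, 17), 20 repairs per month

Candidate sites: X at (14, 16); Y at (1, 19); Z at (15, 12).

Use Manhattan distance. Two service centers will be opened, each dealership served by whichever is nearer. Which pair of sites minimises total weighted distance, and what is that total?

{X, Z}, total 686

Evaluate every pair (each demand assigned to the nearer of the two):
  {X, Z}: total = 686
  {X, Y}: total = 826
  {Y, Z}: total = 849
Best pair: {X, Z} with total 686.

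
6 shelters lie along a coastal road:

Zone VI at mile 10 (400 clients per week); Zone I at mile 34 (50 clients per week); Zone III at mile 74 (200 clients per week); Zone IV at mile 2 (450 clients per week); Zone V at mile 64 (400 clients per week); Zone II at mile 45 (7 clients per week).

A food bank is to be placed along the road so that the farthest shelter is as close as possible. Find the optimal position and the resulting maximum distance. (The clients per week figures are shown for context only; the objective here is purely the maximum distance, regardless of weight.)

The 1-center on a line is the midpoint of the two extreme points: leftmost at 2, rightmost at 74.
Optimal location = (2 + 74)/2 = 38; maximum distance = (74 − 2)/2 = 36.

location 38, max distance 36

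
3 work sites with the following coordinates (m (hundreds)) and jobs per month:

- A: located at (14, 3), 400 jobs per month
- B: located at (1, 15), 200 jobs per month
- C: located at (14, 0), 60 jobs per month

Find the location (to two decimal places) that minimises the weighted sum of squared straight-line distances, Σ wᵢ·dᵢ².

(10.06, 6.36)

The minimiser of Σwᵢ‖p−pᵢ‖² is the weighted centroid p* = (Σwᵢpᵢ)/(Σwᵢ).
Σwᵢ = 660.
Σwᵢxᵢ = 400·14 + 200·1 + 60·14 = 6640.
Σwᵢyᵢ = 400·3 + 200·15 + 60·0 = 4200.
x* = 6640/660 = 10.06, y* = 4200/660 = 6.36.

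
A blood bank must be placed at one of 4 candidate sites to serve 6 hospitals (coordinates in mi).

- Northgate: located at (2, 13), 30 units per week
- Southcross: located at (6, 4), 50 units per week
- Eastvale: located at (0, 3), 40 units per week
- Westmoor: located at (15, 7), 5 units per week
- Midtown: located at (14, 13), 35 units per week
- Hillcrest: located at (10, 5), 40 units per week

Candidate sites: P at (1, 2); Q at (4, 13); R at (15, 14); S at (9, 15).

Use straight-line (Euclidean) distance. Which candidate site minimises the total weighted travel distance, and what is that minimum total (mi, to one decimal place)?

Total weighted distance at each candidate:
  P (1, 2): total = 1707.0
  Q (4, 13): total = 1764.4
  R (15, 14): total = 2304.2
  S (9, 15): total = 2029.0
Minimum is at P with total 1707.0 mi.

P, total 1707.0 mi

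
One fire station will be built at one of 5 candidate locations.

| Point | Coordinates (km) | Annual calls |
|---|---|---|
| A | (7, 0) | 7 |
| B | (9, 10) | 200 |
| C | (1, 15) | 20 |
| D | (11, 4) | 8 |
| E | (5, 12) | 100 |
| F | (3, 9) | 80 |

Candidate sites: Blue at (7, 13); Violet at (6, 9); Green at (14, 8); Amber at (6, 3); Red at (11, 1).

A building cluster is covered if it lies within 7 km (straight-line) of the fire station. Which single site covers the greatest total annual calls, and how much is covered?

Coverage radius r = 7 km; a point is covered iff (Δx)²+(Δy)² ≤ 7² = 49.
  Blue (7, 13): covers {B, C, E, F} → 400
  Violet (6, 9): covers {B, E, F} → 380
  Green (14, 8): covers {B, D} → 208
  Amber (6, 3): covers {A, D, F} → 95
  Red (11, 1): covers {A, D} → 15
Maximum coverage at Blue: 400 annual calls.

Blue, covering 400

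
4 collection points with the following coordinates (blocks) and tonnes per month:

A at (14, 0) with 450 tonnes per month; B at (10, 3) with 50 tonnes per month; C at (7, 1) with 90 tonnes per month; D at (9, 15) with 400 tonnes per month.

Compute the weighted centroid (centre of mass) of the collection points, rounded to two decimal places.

(11.14, 6.30)

The minimiser of Σwᵢ‖p−pᵢ‖² is the weighted centroid p* = (Σwᵢpᵢ)/(Σwᵢ).
Σwᵢ = 990.
Σwᵢxᵢ = 450·14 + 50·10 + 90·7 + 400·9 = 11030.
Σwᵢyᵢ = 450·0 + 50·3 + 90·1 + 400·15 = 6240.
x* = 11030/990 = 11.14, y* = 6240/990 = 6.30.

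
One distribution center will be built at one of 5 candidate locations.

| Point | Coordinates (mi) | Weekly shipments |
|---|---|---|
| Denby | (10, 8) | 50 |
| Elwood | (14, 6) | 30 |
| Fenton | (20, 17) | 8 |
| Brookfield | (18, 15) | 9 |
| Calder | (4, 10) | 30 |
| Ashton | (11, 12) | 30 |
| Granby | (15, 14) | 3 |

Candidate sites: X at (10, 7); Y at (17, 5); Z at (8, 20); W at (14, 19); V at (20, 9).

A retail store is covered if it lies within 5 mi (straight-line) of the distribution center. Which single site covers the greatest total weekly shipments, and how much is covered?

Coverage radius r = 5 mi; a point is covered iff (Δx)²+(Δy)² ≤ 5² = 25.
  X (10, 7): covers {Denby, Elwood} → 80
  Y (17, 5): covers {Elwood} → 30
  Z (8, 20): covers {none} → 0
  W (14, 19): covers {none} → 0
  V (20, 9): covers {none} → 0
Maximum coverage at X: 80 weekly shipments.

X, covering 80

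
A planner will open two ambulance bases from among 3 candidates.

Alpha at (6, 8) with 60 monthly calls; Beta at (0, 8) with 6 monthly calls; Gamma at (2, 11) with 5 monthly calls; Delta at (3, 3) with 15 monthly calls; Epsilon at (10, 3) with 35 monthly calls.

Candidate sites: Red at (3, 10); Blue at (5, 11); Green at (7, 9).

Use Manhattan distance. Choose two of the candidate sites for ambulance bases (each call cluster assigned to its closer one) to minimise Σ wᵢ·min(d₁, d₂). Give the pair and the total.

{Red, Green}, total 580

Evaluate every pair (each demand assigned to the nearer of the two):
  {Red, Green}: total = 580
  {Blue, Green}: total = 648
  {Red, Blue}: total = 840
Best pair: {Red, Green} with total 580.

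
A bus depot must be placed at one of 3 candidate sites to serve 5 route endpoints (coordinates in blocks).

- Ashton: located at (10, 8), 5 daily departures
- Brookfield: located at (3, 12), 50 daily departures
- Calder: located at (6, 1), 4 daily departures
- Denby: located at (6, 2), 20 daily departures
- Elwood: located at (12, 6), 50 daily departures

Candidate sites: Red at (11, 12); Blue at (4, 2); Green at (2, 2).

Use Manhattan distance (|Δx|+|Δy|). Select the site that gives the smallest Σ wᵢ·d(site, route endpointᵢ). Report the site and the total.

Red, total 1139 blocks

Total weighted distance at each candidate:
  Red (11, 12): total = 1139
  Blue (4, 2): total = 1262
  Green (2, 2): total = 1420
Minimum is at Red with total 1139 blocks.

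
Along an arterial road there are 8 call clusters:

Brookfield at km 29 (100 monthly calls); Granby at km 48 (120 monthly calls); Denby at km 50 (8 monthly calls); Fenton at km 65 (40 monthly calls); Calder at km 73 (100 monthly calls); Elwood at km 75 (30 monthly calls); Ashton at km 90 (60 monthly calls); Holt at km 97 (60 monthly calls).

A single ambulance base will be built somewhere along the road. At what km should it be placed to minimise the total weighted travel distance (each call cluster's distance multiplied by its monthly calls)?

For a sum of weighted absolute distances on a line, the optimum is the weighted median (not the mean). Total weight W = 518; half-weight = 259.
Sort by position and accumulate weight:
  km 29 (Brookfield, w=100) → cum 100
  km 48 (Granby, w=120) → cum 220
  km 50 (Denby, w=8) → cum 228
  km 65 (Fenton, w=40) → cum 268  ≥ 259 → median here
  km 73 (Calder, w=100) → cum 368
  km 75 (Elwood, w=30) → cum 398
  km 90 (Ashton, w=60) → cum 458
  km 97 (Holt, w=60) → cum 518
Optimal location: km 65.

x = 65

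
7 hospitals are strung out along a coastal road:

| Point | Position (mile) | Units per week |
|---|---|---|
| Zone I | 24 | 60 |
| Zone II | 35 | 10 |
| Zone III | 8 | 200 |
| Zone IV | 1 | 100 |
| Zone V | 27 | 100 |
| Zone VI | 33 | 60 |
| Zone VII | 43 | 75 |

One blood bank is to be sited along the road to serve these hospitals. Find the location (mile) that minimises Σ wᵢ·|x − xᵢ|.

x = 24

For a sum of weighted absolute distances on a line, the optimum is the weighted median (not the mean). Total weight W = 605; half-weight = 302.5.
Sort by position and accumulate weight:
  mile 1 (Zone IV, w=100) → cum 100
  mile 8 (Zone III, w=200) → cum 300
  mile 24 (Zone I, w=60) → cum 360  ≥ 302.5 → median here
  mile 27 (Zone V, w=100) → cum 460
  mile 33 (Zone VI, w=60) → cum 520
  mile 35 (Zone II, w=10) → cum 530
  mile 43 (Zone VII, w=75) → cum 605
Optimal location: mile 24.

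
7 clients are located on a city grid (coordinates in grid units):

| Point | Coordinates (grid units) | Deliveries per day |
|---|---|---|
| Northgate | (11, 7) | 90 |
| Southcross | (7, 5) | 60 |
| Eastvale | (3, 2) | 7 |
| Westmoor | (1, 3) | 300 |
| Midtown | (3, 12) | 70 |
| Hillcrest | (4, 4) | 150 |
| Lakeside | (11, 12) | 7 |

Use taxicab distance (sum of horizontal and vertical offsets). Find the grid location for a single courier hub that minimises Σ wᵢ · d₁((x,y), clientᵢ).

(3, 4)

Manhattan distance separates: Σwᵢ(|x−xᵢ|+|y−yᵢ|) = Σwᵢ|x−xᵢ| + Σwᵢ|y−yᵢ|, so x and y are optimised independently as 1-D weighted medians.
Total weight W = 684; half = 342.
x-coordinate, sorted with cumulative weight:
  x=1 (Westmoor, w=300) cum 300
  x=3 (Eastvale, w=7) cum 307
  x=3 (Midtown, w=70) cum 377  ← median
  x=4 (Hillcrest, w=150) cum 527
  x=7 (Southcross, w=60) cum 587
  x=11 (Northgate, w=90) cum 677
  x=11 (Lakeside, w=7) cum 684
⇒ x* = 3
y-coordinate, sorted with cumulative weight:
  y=2 (Eastvale, w=7) cum 7
  y=3 (Westmoor, w=300) cum 307
  y=4 (Hillcrest, w=150) cum 457  ← median
  y=5 (Southcross, w=60) cum 517
  y=7 (Northgate, w=90) cum 607
  y=12 (Midtown, w=70) cum 677
  y=12 (Lakeside, w=7) cum 684
⇒ y* = 4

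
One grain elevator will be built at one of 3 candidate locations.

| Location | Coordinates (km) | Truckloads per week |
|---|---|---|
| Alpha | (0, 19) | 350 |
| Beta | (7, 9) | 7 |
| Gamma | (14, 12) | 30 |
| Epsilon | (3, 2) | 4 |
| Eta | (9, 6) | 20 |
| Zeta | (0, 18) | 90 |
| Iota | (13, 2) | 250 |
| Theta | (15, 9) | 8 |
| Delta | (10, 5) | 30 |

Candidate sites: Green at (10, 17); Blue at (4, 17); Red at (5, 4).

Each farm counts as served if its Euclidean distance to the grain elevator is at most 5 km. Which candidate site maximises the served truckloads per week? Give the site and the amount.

Coverage radius r = 5 km; a point is covered iff (Δx)²+(Δy)² ≤ 5² = 25.
  Green (10, 17): covers {none} → 0
  Blue (4, 17): covers {Alpha, Zeta} → 440
  Red (5, 4): covers {Epsilon, Eta} → 24
Maximum coverage at Blue: 440 truckloads per week.

Blue, covering 440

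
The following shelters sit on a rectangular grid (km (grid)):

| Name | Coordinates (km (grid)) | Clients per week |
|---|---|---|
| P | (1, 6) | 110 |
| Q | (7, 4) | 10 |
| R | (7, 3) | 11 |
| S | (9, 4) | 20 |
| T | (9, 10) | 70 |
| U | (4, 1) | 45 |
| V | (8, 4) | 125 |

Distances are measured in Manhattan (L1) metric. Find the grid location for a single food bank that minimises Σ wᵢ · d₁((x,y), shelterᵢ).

Manhattan distance separates: Σwᵢ(|x−xᵢ|+|y−yᵢ|) = Σwᵢ|x−xᵢ| + Σwᵢ|y−yᵢ|, so x and y are optimised independently as 1-D weighted medians.
Total weight W = 391; half = 195.5.
x-coordinate, sorted with cumulative weight:
  x=1 (P, w=110) cum 110
  x=4 (U, w=45) cum 155
  x=7 (Q, w=10) cum 165
  x=7 (R, w=11) cum 176
  x=8 (V, w=125) cum 301  ← median
  x=9 (S, w=20) cum 321
  x=9 (T, w=70) cum 391
⇒ x* = 8
y-coordinate, sorted with cumulative weight:
  y=1 (U, w=45) cum 45
  y=3 (R, w=11) cum 56
  y=4 (Q, w=10) cum 66
  y=4 (S, w=20) cum 86
  y=4 (V, w=125) cum 211  ← median
  y=6 (P, w=110) cum 321
  y=10 (T, w=70) cum 391
⇒ y* = 4

(8, 4)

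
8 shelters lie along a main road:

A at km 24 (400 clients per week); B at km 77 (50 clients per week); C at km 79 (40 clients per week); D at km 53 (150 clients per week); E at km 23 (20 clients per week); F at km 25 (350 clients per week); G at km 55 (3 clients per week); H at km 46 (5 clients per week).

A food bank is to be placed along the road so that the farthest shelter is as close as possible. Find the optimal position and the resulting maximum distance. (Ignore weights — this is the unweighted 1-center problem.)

The 1-center on a line is the midpoint of the two extreme points: leftmost at 23, rightmost at 79.
Optimal location = (23 + 79)/2 = 51; maximum distance = (79 − 23)/2 = 28.

location 51, max distance 28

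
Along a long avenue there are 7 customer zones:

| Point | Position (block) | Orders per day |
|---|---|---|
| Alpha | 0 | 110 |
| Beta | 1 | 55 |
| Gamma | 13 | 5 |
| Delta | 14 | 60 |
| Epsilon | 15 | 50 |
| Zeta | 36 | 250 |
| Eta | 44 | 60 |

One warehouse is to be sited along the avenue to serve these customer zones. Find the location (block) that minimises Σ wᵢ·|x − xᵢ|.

For a sum of weighted absolute distances on a line, the optimum is the weighted median (not the mean). Total weight W = 590; half-weight = 295.
Sort by position and accumulate weight:
  block 0 (Alpha, w=110) → cum 110
  block 1 (Beta, w=55) → cum 165
  block 13 (Gamma, w=5) → cum 170
  block 14 (Delta, w=60) → cum 230
  block 15 (Epsilon, w=50) → cum 280
  block 36 (Zeta, w=250) → cum 530  ≥ 295 → median here
  block 44 (Eta, w=60) → cum 590
Optimal location: block 36.

x = 36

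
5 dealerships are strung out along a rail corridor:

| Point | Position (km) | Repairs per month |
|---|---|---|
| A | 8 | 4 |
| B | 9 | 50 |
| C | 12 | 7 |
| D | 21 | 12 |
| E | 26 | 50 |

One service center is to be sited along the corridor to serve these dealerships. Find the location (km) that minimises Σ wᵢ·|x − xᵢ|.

For a sum of weighted absolute distances on a line, the optimum is the weighted median (not the mean). Total weight W = 123; half-weight = 61.5.
Sort by position and accumulate weight:
  km 8 (A, w=4) → cum 4
  km 9 (B, w=50) → cum 54
  km 12 (C, w=7) → cum 61
  km 21 (D, w=12) → cum 73  ≥ 61.5 → median here
  km 26 (E, w=50) → cum 123
Optimal location: km 21.

x = 21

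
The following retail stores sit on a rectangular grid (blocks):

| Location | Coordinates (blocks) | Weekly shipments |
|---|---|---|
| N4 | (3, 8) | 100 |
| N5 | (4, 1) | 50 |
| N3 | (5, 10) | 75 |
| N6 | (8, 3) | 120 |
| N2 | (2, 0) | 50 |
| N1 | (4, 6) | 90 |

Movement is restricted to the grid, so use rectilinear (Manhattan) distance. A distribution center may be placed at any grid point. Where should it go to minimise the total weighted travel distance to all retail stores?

(4, 6)

Manhattan distance separates: Σwᵢ(|x−xᵢ|+|y−yᵢ|) = Σwᵢ|x−xᵢ| + Σwᵢ|y−yᵢ|, so x and y are optimised independently as 1-D weighted medians.
Total weight W = 485; half = 242.5.
x-coordinate, sorted with cumulative weight:
  x=2 (N2, w=50) cum 50
  x=3 (N4, w=100) cum 150
  x=4 (N5, w=50) cum 200
  x=4 (N1, w=90) cum 290  ← median
  x=5 (N3, w=75) cum 365
  x=8 (N6, w=120) cum 485
⇒ x* = 4
y-coordinate, sorted with cumulative weight:
  y=0 (N2, w=50) cum 50
  y=1 (N5, w=50) cum 100
  y=3 (N6, w=120) cum 220
  y=6 (N1, w=90) cum 310  ← median
  y=8 (N4, w=100) cum 410
  y=10 (N3, w=75) cum 485
⇒ y* = 6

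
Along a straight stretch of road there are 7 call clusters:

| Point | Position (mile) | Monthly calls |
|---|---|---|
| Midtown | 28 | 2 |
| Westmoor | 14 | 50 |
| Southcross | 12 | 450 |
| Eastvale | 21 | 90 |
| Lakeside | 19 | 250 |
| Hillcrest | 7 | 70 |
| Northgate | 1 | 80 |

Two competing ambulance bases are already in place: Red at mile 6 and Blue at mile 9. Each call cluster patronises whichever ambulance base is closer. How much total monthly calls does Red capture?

The indifferent point is the midpoint (6+9)/2 = 7.5; call clusters left of it (closer to Red at 6) go to Red, those right go to Blue.
  Northgate at 1 (w=80) → Red
  Hillcrest at 7 (w=70) → Red
  Southcross at 12 (w=450) → Blue
  Westmoor at 14 (w=50) → Blue
  Lakeside at 19 (w=250) → Blue
  Eastvale at 21 (w=90) → Blue
  Midtown at 28 (w=2) → Blue
Red captures 150; Blue captures 842.

150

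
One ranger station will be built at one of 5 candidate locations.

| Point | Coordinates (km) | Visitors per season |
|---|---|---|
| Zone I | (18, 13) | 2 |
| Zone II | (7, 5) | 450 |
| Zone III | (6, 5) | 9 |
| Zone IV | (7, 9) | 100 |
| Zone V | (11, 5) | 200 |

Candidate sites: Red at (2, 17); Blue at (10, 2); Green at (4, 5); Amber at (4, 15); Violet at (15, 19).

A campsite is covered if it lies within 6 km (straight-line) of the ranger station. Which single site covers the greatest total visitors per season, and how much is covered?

Blue, covering 659

Coverage radius r = 6 km; a point is covered iff (Δx)²+(Δy)² ≤ 6² = 36.
  Red (2, 17): covers {none} → 0
  Blue (10, 2): covers {Zone II, Zone III, Zone V} → 659
  Green (4, 5): covers {Zone II, Zone III, Zone IV} → 559
  Amber (4, 15): covers {none} → 0
  Violet (15, 19): covers {none} → 0
Maximum coverage at Blue: 659 visitors per season.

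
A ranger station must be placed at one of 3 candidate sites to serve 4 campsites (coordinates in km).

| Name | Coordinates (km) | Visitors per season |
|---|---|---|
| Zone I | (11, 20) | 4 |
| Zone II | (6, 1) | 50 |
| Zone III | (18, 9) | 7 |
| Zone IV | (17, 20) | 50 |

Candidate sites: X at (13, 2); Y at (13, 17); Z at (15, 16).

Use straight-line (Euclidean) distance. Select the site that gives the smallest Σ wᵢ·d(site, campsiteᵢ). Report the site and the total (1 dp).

Total weighted distance at each candidate:
  X (13, 2): total = 1408.2
  Y (13, 17): total = 1203.7
  Z (15, 16): total = 1174.2
Minimum is at Z with total 1174.2 km.

Z, total 1174.2 km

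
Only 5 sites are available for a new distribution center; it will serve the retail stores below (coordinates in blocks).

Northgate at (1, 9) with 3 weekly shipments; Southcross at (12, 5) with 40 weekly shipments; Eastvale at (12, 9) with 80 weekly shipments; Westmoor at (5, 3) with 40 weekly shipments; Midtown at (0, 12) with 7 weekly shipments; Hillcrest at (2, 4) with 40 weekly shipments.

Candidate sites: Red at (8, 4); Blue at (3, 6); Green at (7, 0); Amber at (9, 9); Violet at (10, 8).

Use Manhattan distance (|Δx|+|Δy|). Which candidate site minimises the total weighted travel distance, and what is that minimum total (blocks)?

Total weighted distance at each candidate:
  Red (8, 4): total = 1468
  Blue (3, 6): total = 1758
  Green (7, 0): total = 2258
  Amber (9, 9): total = 1508
  Violet (10, 8): total = 1448
Minimum is at Violet with total 1448 blocks.

Violet, total 1448 blocks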